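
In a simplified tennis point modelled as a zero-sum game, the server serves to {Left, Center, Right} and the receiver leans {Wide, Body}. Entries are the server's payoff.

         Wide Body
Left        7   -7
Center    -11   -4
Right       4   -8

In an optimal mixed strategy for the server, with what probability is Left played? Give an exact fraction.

1/3

Row minima: Left → -7, Center → -11, Right → -8; maximin = -7.
Column maxima: Wide → 7, Body → -4; minimax = -4.
-7 ≠ -4, so there is no saddle point; optimal play is mixed.
Right is strictly dominated by Left, so the server never plays it.
On the remaining 2×2 (Left, Center vs Wide, Body):
Let the server play Left with probability p. Expected payoff against Wide: 7p + (-11)(1−p) = 18p − 11; against Body: (-7)p + (-4)(1−p) = −3p − 4.
Setting these equal: 18p − 11 = −3p − 4 ⇒ 21p = 7 ⇒ p = 1/3, and the value is (18)·(1/3) − 11 = -5.
For the receiver: with q = P(Wide), equating Left's and Center's payoffs gives 14q − 7 = −7q − 4 ⇒ q = 1/7.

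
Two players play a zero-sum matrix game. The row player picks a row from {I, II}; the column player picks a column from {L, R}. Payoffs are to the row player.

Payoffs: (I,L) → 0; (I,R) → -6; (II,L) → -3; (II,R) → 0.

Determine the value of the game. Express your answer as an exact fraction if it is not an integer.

Row minima: I → -6, II → -3; maximin = -3.
Column maxima: L → 0, R → 0; minimax = 0.
-3 ≠ 0, so there is no saddle point; optimal play is mixed.
Let the row player play I with probability p. Expected payoff against L: 0p + (-3)(1−p) = 3p − 3; against R: (-6)p + 0(1−p) = −6p.
Setting these equal: 3p − 3 = −6p ⇒ 9p = 3 ⇒ p = 1/3, and the value is (3)·(1/3) − 3 = -2.
For the column player: with q = P(L), equating I's and II's payoffs gives 6q − 6 = −3q ⇒ q = 2/3.

-2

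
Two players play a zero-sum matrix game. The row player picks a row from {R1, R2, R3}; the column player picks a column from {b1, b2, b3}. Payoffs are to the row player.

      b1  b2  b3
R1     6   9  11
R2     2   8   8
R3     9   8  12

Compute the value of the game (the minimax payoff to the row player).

Row minima: R1 → 6, R2 → 2, R3 → 8; maximin = 8.
Column maxima: b1 → 9, b2 → 9, b3 → 12; minimax = 9.
8 ≠ 9, so there is no saddle point; optimal play is mixed.
R2 is strictly dominated by R1, so the row player never plays it.
b3 is strictly dominated by b1 (it gives the row player strictly more in every row), so the column player never plays it.
On the remaining 2×2 (R1, R3 vs b1, b2):
Let the row player play R1 with probability p. Expected payoff against b1: 6p + 9(1−p) = −3p + 9; against b2: 9p + 8(1−p) = p + 8.
Setting these equal: −3p + 9 = p + 8 ⇒ −4p = -1 ⇒ p = 1/4, and the value is (-3)·(1/4) + 9 = 33/4.
For the column player: with q = P(b1), equating R1's and R3's payoffs gives −3q + 9 = q + 8 ⇒ q = 1/4.

33/4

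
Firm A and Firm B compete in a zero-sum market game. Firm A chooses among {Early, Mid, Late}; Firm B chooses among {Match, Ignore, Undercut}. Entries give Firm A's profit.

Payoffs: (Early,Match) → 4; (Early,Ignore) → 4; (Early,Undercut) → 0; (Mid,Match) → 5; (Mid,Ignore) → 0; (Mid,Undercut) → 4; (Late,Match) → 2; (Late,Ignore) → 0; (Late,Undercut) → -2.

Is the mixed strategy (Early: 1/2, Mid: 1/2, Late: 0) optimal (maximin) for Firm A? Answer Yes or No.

Yes

Against Match this mix gives (1/2)·4 + (1/2)·5 = 9/2.
Against Ignore this mix gives (1/2)·4 + (1/2)·0 = 2.
Against Undercut this mix gives (1/2)·0 + (1/2)·4 = 2.
All of Firm B's active replies (Ignore, Undercut) yield 2, and no column does worse for Firm A. The mix makes Firm B indifferent and guarantees 2, so it is optimal.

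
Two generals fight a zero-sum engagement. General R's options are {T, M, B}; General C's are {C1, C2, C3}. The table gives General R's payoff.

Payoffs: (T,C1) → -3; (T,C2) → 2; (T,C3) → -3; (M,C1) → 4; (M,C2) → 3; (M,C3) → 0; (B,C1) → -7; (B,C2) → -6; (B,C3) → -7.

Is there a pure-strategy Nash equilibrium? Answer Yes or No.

Row minima: T → -3, M → 0, B → -7; maximin = 0.
Column maxima: C1 → 4, C2 → 3, C3 → 0; minimax = 0.
maximin = minimax = 0, so a saddle point exists.

Yes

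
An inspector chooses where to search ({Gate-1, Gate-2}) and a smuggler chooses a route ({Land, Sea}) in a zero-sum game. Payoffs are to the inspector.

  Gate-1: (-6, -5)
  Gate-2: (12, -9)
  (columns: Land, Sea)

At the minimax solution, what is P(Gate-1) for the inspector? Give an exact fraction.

21/22

Row minima: Gate-1 → -6, Gate-2 → -9; maximin = -6.
Column maxima: Land → 12, Sea → -5; minimax = -5.
-6 ≠ -5, so there is no saddle point; optimal play is mixed.
Let the inspector play Gate-1 with probability p. Expected payoff against Land: (-6)p + 12(1−p) = −18p + 12; against Sea: (-5)p + (-9)(1−p) = 4p − 9.
Setting these equal: −18p + 12 = 4p − 9 ⇒ −22p = -21 ⇒ p = 21/22, and the value is (-18)·(21/22) + 12 = -57/11.
For the smuggler: with q = P(Land), equating Gate-1's and Gate-2's payoffs gives −q − 5 = 21q − 9 ⇒ q = 2/11.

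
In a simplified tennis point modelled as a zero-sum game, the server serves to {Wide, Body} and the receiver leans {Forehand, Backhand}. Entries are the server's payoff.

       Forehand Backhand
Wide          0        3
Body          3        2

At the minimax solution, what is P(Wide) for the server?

Row minima: Wide → 0, Body → 2; maximin = 2.
Column maxima: Forehand → 3, Backhand → 3; minimax = 3.
2 ≠ 3, so there is no saddle point; optimal play is mixed.
Let the server play Wide with probability p. Expected payoff against Forehand: 0p + 3(1−p) = −3p + 3; against Backhand: 3p + 2(1−p) = p + 2.
Setting these equal: −3p + 3 = p + 2 ⇒ −4p = -1 ⇒ p = 1/4, and the value is (-3)·(1/4) + 3 = 9/4.
For the receiver: with q = P(Forehand), equating Wide's and Body's payoffs gives −3q + 3 = q + 2 ⇒ q = 1/4.

1/4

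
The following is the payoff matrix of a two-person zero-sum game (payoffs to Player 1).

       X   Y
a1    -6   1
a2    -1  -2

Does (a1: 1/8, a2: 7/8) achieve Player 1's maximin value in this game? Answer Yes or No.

Against X this mix gives (1/8)·(-6) + (7/8)·(-1) = -13/8.
Against Y this mix gives (1/8)·1 + (7/8)·(-2) = -13/8.
All of Player 2's active replies (X, Y) yield -13/8, and no column does worse for Player 1. The mix makes Player 2 indifferent and guarantees -13/8, so it is optimal.

Yes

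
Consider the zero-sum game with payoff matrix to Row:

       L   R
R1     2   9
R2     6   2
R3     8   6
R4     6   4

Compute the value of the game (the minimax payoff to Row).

Row minima: R1 → 2, R2 → 2, R3 → 6, R4 → 4; maximin = 6.
Column maxima: L → 8, R → 9; minimax = 8.
6 ≠ 8, so there is no saddle point; optimal play is mixed.
R2 is strictly dominated by R3, so Row never plays it.
R4 is strictly dominated by R3, so Row never plays it.
On the remaining 2×2 (R1, R3 vs L, R):
Let Row play R1 with probability p. Expected payoff against L: 2p + 8(1−p) = −6p + 8; against R: 9p + 6(1−p) = 3p + 6.
Setting these equal: −6p + 8 = 3p + 6 ⇒ −9p = -2 ⇒ p = 2/9, and the value is (-6)·(2/9) + 8 = 20/3.
For Column: with q = P(L), equating R1's and R3's payoffs gives −7q + 9 = 2q + 6 ⇒ q = 1/3.

20/3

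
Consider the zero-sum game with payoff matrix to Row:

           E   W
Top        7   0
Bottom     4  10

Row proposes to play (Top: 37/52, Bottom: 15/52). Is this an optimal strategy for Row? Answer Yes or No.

No

Against E this mix gives (37/52)·7 + (15/52)·4 = 319/52.
Against W this mix gives (37/52)·0 + (15/52)·10 = 75/26.
Column will play W, holding Row to 75/26. Shifting weight toward the row that does better against W would raise this floor (the equalizing mix achieves 70/13 against both W and E), so the proposed strategy is not optimal.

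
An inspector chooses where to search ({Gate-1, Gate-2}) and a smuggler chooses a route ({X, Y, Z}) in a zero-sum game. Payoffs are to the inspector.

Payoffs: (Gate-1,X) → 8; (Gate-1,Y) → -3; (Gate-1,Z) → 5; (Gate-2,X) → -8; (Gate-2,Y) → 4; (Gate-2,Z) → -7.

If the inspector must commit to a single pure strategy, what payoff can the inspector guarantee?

Row minima: Gate-1 → -3, Gate-2 → -8.
The best of these is -3.

-3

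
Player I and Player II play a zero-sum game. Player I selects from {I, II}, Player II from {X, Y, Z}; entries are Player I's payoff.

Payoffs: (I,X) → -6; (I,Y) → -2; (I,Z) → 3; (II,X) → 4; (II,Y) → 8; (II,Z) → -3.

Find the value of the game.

Row minima: I → -6, II → -3; maximin = -3.
Column maxima: X → 4, Y → 8, Z → 3; minimax = 3.
-3 ≠ 3, so there is no saddle point; optimal play is mixed.
Y is strictly dominated by X (it gives Player I strictly more in every row), so Player II never plays it.
On the remaining 2×2 (I, II vs X, Z):
Let Player I play I with probability p. Expected payoff against X: (-6)p + 4(1−p) = −10p + 4; against Z: 3p + (-3)(1−p) = 6p − 3.
Setting these equal: −10p + 4 = 6p − 3 ⇒ −16p = -7 ⇒ p = 7/16, and the value is (-10)·(7/16) + 4 = -3/8.
For Player II: with q = P(X), equating I's and II's payoffs gives −9q + 3 = 7q − 3 ⇒ q = 3/8.

-3/8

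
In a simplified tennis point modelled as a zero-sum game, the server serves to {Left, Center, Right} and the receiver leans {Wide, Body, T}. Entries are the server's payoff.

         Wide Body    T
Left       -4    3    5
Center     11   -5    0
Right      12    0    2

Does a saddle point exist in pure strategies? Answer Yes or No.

Row minima: Left → -4, Center → -5, Right → 0; maximin = 0.
Column maxima: Wide → 12, Body → 3, T → 5; minimax = 3.
0 ≠ 3, so no pure-strategy equilibrium exists.

No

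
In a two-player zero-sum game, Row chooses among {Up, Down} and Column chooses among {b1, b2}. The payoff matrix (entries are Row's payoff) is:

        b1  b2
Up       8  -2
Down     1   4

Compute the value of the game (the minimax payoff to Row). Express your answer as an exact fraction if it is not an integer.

34/13

Row minima: Up → -2, Down → 1; maximin = 1.
Column maxima: b1 → 8, b2 → 4; minimax = 4.
1 ≠ 4, so there is no saddle point; optimal play is mixed.
Let Row play Up with probability p. Expected payoff against b1: 8p + 1(1−p) = 7p + 1; against b2: (-2)p + 4(1−p) = −6p + 4.
Setting these equal: 7p + 1 = −6p + 4 ⇒ 13p = 3 ⇒ p = 3/13, and the value is (7)·(3/13) + 1 = 34/13.
For Column: with q = P(b1), equating Up's and Down's payoffs gives 10q − 2 = −3q + 4 ⇒ q = 6/13.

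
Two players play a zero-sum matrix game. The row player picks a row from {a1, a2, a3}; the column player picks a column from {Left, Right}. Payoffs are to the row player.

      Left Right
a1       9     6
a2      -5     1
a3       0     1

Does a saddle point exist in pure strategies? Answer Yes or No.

Yes

Row minima: a1 → 6, a2 → -5, a3 → 0; maximin = 6.
Column maxima: Left → 9, Right → 6; minimax = 6.
maximin = minimax = 6, so a saddle point exists.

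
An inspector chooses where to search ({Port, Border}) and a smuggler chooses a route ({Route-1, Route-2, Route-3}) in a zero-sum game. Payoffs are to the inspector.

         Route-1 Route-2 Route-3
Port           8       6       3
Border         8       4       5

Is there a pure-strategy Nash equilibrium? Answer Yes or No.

Row minima: Port → 3, Border → 4; maximin = 4.
Column maxima: Route-1 → 8, Route-2 → 6, Route-3 → 5; minimax = 5.
4 ≠ 5, so no pure-strategy equilibrium exists.

No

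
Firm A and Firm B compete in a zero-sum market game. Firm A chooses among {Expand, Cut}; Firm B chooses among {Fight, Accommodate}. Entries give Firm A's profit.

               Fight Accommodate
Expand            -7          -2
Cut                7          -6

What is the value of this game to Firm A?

-28/9

Row minima: Expand → -7, Cut → -6; maximin = -6.
Column maxima: Fight → 7, Accommodate → -2; minimax = -2.
-6 ≠ -2, so there is no saddle point; optimal play is mixed.
Let Firm A play Expand with probability p. Expected payoff against Fight: (-7)p + 7(1−p) = −14p + 7; against Accommodate: (-2)p + (-6)(1−p) = 4p − 6.
Setting these equal: −14p + 7 = 4p − 6 ⇒ −18p = -13 ⇒ p = 13/18, and the value is (-14)·(13/18) + 7 = -28/9.
For Firm B: with q = P(Fight), equating Expand's and Cut's payoffs gives −5q − 2 = 13q − 6 ⇒ q = 2/9.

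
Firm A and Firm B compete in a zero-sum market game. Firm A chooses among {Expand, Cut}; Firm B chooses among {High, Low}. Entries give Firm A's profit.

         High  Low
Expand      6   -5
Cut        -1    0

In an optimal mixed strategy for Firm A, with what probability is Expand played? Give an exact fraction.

1/12

Row minima: Expand → -5, Cut → -1; maximin = -1.
Column maxima: High → 6, Low → 0; minimax = 0.
-1 ≠ 0, so there is no saddle point; optimal play is mixed.
Let Firm A play Expand with probability p. Expected payoff against High: 6p + (-1)(1−p) = 7p − 1; against Low: (-5)p + 0(1−p) = −5p.
Setting these equal: 7p − 1 = −5p ⇒ 12p = 1 ⇒ p = 1/12, and the value is (7)·(1/12) − 1 = -5/12.
For Firm B: with q = P(High), equating Expand's and Cut's payoffs gives 11q − 5 = −q ⇒ q = 5/12.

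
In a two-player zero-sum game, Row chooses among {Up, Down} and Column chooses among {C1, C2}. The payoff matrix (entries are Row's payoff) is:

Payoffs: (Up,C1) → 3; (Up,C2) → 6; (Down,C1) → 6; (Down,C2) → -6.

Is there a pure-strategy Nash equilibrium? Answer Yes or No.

Row minima: Up → 3, Down → -6; maximin = 3.
Column maxima: C1 → 6, C2 → 6; minimax = 6.
3 ≠ 6, so no pure-strategy equilibrium exists.

No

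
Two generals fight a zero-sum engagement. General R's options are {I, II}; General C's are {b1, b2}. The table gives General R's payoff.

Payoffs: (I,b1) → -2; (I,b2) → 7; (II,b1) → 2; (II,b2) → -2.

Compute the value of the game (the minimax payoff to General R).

10/13

Row minima: I → -2, II → -2; maximin = -2.
Column maxima: b1 → 2, b2 → 7; minimax = 2.
-2 ≠ 2, so there is no saddle point; optimal play is mixed.
Let General R play I with probability p. Expected payoff against b1: (-2)p + 2(1−p) = −4p + 2; against b2: 7p + (-2)(1−p) = 9p − 2.
Setting these equal: −4p + 2 = 9p − 2 ⇒ −13p = -4 ⇒ p = 4/13, and the value is (-4)·(4/13) + 2 = 10/13.
For General C: with q = P(b1), equating I's and II's payoffs gives −9q + 7 = 4q − 2 ⇒ q = 9/13.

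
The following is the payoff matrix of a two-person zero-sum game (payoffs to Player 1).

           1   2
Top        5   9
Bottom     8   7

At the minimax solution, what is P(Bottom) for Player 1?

Row minima: Top → 5, Bottom → 7; maximin = 7.
Column maxima: 1 → 8, 2 → 9; minimax = 8.
7 ≠ 8, so there is no saddle point; optimal play is mixed.
Let Player 1 play Top with probability p. Expected payoff against 1: 5p + 8(1−p) = −3p + 8; against 2: 9p + 7(1−p) = 2p + 7.
Setting these equal: −3p + 8 = 2p + 7 ⇒ −5p = -1 ⇒ p = 1/5, and the value is (-3)·(1/5) + 8 = 37/5.
For Player 2: with q = P(1), equating Top's and Bottom's payoffs gives −4q + 9 = q + 7 ⇒ q = 2/5.

4/5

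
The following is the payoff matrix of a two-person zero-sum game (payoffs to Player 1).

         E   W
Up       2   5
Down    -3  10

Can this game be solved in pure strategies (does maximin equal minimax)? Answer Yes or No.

Row minima: Up → 2, Down → -3; maximin = 2.
Column maxima: E → 2, W → 10; minimax = 2.
maximin = minimax = 2, so a saddle point exists.

Yes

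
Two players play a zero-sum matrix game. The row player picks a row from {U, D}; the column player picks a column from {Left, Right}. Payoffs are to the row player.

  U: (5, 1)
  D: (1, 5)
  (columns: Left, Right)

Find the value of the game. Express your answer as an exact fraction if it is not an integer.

3

Row minima: U → 1, D → 1; maximin = 1.
Column maxima: Left → 5, Right → 5; minimax = 5.
1 ≠ 5, so there is no saddle point; optimal play is mixed.
Let the row player play U with probability p. Expected payoff against Left: 5p + 1(1−p) = 4p + 1; against Right: 1p + 5(1−p) = −4p + 5.
Setting these equal: 4p + 1 = −4p + 5 ⇒ 8p = 4 ⇒ p = 1/2, and the value is (4)·(1/2) + 1 = 3.
For the column player: with q = P(Left), equating U's and D's payoffs gives 4q + 1 = −4q + 5 ⇒ q = 1/2.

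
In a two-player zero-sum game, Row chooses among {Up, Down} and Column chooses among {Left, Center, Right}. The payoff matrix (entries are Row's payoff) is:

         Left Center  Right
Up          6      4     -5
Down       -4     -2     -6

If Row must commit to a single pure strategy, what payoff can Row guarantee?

-5

Row minima: Up → -5, Down → -6.
The best of these is -5.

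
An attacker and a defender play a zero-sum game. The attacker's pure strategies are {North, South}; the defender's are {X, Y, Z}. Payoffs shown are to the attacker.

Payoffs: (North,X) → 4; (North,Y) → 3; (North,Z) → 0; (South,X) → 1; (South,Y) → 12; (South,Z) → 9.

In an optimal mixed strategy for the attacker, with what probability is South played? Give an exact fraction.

Row minima: North → 0, South → 1; maximin = 1.
Column maxima: X → 4, Y → 12, Z → 9; minimax = 4.
1 ≠ 4, so there is no saddle point; optimal play is mixed.
Y is strictly dominated by Z (it gives the attacker strictly more in every row), so the defender never plays it.
On the remaining 2×2 (North, South vs X, Z):
Let the attacker play North with probability p. Expected payoff against X: 4p + 1(1−p) = 3p + 1; against Z: 0p + 9(1−p) = −9p + 9.
Setting these equal: 3p + 1 = −9p + 9 ⇒ 12p = 8 ⇒ p = 2/3, and the value is (3)·(2/3) + 1 = 3.
For the defender: with q = P(X), equating North's and South's payoffs gives 4q = −8q + 9 ⇒ q = 3/4.

1/3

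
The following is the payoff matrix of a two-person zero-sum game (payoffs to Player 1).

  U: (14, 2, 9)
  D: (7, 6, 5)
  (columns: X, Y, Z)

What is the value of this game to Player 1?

11/2

Row minima: U → 2, D → 5; maximin = 5.
Column maxima: X → 14, Y → 6, Z → 9; minimax = 6.
5 ≠ 6, so there is no saddle point; optimal play is mixed.
X is strictly dominated by Y (it gives Player 1 strictly more in every row), so Player 2 never plays it.
On the remaining 2×2 (U, D vs Y, Z):
Let Player 1 play U with probability p. Expected payoff against Y: 2p + 6(1−p) = −4p + 6; against Z: 9p + 5(1−p) = 4p + 5.
Setting these equal: −4p + 6 = 4p + 5 ⇒ −8p = -1 ⇒ p = 1/8, and the value is (-4)·(1/8) + 6 = 11/2.
For Player 2: with q = P(Y), equating U's and D's payoffs gives −7q + 9 = q + 5 ⇒ q = 1/2.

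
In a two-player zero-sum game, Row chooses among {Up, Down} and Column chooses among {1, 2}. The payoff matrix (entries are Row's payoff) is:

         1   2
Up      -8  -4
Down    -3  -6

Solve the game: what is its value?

Row minima: Up → -8, Down → -6; maximin = -6.
Column maxima: 1 → -3, 2 → -4; minimax = -4.
-6 ≠ -4, so there is no saddle point; optimal play is mixed.
Let Row play Up with probability p. Expected payoff against 1: (-8)p + (-3)(1−p) = −5p − 3; against 2: (-4)p + (-6)(1−p) = 2p − 6.
Setting these equal: −5p − 3 = 2p − 6 ⇒ −7p = -3 ⇒ p = 3/7, and the value is (-5)·(3/7) − 3 = -36/7.
For Column: with q = P(1), equating Up's and Down's payoffs gives −4q − 4 = 3q − 6 ⇒ q = 2/7.

-36/7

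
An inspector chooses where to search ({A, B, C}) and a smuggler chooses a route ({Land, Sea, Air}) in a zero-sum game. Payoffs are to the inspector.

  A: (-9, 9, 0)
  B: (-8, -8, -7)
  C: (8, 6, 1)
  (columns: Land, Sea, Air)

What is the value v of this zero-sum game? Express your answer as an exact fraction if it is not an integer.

1

Row minima: A → -9, B → -8, C → 1; maximin = 1.
Column maxima: Land → 8, Sea → 9, Air → 1; minimax = 1.
Since maximin = minimax = 1, there is a saddle point and the value is 1.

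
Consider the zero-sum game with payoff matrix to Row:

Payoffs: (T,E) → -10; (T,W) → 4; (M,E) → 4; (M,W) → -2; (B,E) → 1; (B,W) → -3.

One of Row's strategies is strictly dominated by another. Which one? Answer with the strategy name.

B

M gives a strictly higher payoff than B against every column: 4 > 1, -2 > -3.
So B is strictly dominated and Row never plays it.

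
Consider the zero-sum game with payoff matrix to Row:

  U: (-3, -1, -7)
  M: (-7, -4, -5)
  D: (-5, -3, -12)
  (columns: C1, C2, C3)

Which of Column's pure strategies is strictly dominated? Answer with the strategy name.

C1 holds Row's payoff strictly below C2 in every row: -3 < -1, -7 < -4, -5 < -3.
So C2 is strictly dominated for Column.

C2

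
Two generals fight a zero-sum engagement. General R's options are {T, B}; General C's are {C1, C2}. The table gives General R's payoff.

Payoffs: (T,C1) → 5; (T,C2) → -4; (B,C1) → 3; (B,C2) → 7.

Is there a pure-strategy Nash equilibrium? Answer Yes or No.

No

Row minima: T → -4, B → 3; maximin = 3.
Column maxima: C1 → 5, C2 → 7; minimax = 5.
3 ≠ 5, so no pure-strategy equilibrium exists.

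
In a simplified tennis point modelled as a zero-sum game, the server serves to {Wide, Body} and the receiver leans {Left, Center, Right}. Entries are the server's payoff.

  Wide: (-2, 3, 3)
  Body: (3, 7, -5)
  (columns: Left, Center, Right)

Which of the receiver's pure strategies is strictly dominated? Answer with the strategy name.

Left holds the server's payoff strictly below Center in every row: -2 < 3, 3 < 7.
So Center is strictly dominated for the receiver.

Center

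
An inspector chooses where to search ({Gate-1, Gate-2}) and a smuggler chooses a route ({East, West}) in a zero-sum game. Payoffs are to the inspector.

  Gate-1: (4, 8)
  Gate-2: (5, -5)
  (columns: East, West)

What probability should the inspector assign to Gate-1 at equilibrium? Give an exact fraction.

5/7

Row minima: Gate-1 → 4, Gate-2 → -5; maximin = 4.
Column maxima: East → 5, West → 8; minimax = 5.
4 ≠ 5, so there is no saddle point; optimal play is mixed.
Let the inspector play Gate-1 with probability p. Expected payoff against East: 4p + 5(1−p) = −p + 5; against West: 8p + (-5)(1−p) = 13p − 5.
Setting these equal: −p + 5 = 13p − 5 ⇒ −14p = -10 ⇒ p = 5/7, and the value is (-1)·(5/7) + 5 = 30/7.
For the smuggler: with q = P(East), equating Gate-1's and Gate-2's payoffs gives −4q + 8 = 10q − 5 ⇒ q = 13/14.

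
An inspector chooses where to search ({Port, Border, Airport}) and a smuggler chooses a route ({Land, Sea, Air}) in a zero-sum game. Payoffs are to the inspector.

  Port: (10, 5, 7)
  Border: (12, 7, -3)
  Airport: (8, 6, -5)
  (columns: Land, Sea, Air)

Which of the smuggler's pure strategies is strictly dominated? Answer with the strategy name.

Land

Sea holds the inspector's payoff strictly below Land in every row: 5 < 10, 7 < 12, 6 < 8.
So Land is strictly dominated for the smuggler.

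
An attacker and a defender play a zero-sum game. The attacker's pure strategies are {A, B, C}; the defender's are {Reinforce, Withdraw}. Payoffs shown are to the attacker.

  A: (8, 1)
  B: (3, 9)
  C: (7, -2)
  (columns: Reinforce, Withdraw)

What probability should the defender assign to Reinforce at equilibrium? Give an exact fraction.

8/13

Row minima: A → 1, B → 3, C → -2; maximin = 3.
Column maxima: Reinforce → 8, Withdraw → 9; minimax = 8.
3 ≠ 8, so there is no saddle point; optimal play is mixed.
C is strictly dominated by A, so the attacker never plays it.
On the remaining 2×2 (A, B vs Reinforce, Withdraw):
Let the attacker play A with probability p. Expected payoff against Reinforce: 8p + 3(1−p) = 5p + 3; against Withdraw: 1p + 9(1−p) = −8p + 9.
Setting these equal: 5p + 3 = −8p + 9 ⇒ 13p = 6 ⇒ p = 6/13, and the value is (5)·(6/13) + 3 = 69/13.
For the defender: with q = P(Reinforce), equating A's and B's payoffs gives 7q + 1 = −6q + 9 ⇒ q = 8/13.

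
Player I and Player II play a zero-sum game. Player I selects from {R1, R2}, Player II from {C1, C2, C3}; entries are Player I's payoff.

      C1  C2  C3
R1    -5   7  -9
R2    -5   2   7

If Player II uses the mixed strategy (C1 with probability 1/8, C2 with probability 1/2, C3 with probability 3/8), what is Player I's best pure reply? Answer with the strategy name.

Expected payoff of R1: (1/8)·(-5) + (1/2)·7 + (3/8)·(-9) = -1/2.
Expected payoff of R2: (1/8)·(-5) + (1/2)·2 + (3/8)·7 = 3.
The largest is 3, so Player I's best response is R2.

R2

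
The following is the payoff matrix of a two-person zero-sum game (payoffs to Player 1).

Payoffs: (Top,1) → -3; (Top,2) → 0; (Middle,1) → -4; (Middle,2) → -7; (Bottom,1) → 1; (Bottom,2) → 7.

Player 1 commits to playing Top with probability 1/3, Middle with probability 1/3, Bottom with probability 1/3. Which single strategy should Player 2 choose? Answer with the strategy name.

If Player 2 plays 1, Player 1's expected payoff is (1/3)·(-3) + (1/3)·(-4) + (1/3)·1 = -2.
If Player 2 plays 2, Player 1's expected payoff is (1/3)·0 + (1/3)·(-7) + (1/3)·7 = 0.
Player 2 minimizes Player 1's payoff; the smallest is -2, so the best response is 1.

1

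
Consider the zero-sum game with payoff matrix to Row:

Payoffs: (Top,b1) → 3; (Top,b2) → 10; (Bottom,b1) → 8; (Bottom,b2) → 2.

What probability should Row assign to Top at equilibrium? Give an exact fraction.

Row minima: Top → 3, Bottom → 2; maximin = 3.
Column maxima: b1 → 8, b2 → 10; minimax = 8.
3 ≠ 8, so there is no saddle point; optimal play is mixed.
Let Row play Top with probability p. Expected payoff against b1: 3p + 8(1−p) = −5p + 8; against b2: 10p + 2(1−p) = 8p + 2.
Setting these equal: −5p + 8 = 8p + 2 ⇒ −13p = -6 ⇒ p = 6/13, and the value is (-5)·(6/13) + 8 = 74/13.
For Column: with q = P(b1), equating Top's and Bottom's payoffs gives −7q + 10 = 6q + 2 ⇒ q = 8/13.

6/13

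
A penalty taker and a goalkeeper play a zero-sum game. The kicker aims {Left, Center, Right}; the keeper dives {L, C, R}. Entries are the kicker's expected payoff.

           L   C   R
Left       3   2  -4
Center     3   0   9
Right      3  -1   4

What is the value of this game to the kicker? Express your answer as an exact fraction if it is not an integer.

6/5

Row minima: Left → -4, Center → 0, Right → -1; maximin = 0.
Column maxima: L → 3, C → 2, R → 9; minimax = 2.
0 ≠ 2, so there is no saddle point; optimal play is mixed.
L is strictly dominated by C (it gives the kicker strictly more in every row), so the keeper never plays it.
With L eliminated, Right is strictly dominated by Center (Center gives the kicker strictly more in every remaining column), so the kicker never plays it.
On the remaining 2×2 (Left, Center vs C, R):
Let the kicker play Left with probability p. Expected payoff against C: 2p + 0(1−p) = 2p; against R: (-4)p + 9(1−p) = −13p + 9.
Setting these equal: 2p = −13p + 9 ⇒ 15p = 9 ⇒ p = 3/5, and the value is (2)·(3/5) = 6/5.
For the keeper: with q = P(C), equating Left's and Center's payoffs gives 6q − 4 = −9q + 9 ⇒ q = 13/15.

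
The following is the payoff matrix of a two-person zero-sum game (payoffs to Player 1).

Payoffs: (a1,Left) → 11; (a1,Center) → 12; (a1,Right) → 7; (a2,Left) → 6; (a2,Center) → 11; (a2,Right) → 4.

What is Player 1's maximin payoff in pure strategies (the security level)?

7

Row minima: a1 → 7, a2 → 4.
The best of these is 7.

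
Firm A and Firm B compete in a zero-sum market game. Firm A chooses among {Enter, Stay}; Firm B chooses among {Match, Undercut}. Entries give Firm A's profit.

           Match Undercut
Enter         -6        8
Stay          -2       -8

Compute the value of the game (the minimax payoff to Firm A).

Row minima: Enter → -6, Stay → -8; maximin = -6.
Column maxima: Match → -2, Undercut → 8; minimax = -2.
-6 ≠ -2, so there is no saddle point; optimal play is mixed.
Let Firm A play Enter with probability p. Expected payoff against Match: (-6)p + (-2)(1−p) = −4p − 2; against Undercut: 8p + (-8)(1−p) = 16p − 8.
Setting these equal: −4p − 2 = 16p − 8 ⇒ −20p = -6 ⇒ p = 3/10, and the value is (-4)·(3/10) − 2 = -16/5.
For Firm B: with q = P(Match), equating Enter's and Stay's payoffs gives −14q + 8 = 6q − 8 ⇒ q = 4/5.

-16/5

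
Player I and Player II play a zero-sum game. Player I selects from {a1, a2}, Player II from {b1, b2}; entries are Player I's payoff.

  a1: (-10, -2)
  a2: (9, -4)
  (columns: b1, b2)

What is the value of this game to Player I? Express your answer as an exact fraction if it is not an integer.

-58/21

Row minima: a1 → -10, a2 → -4; maximin = -4.
Column maxima: b1 → 9, b2 → -2; minimax = -2.
-4 ≠ -2, so there is no saddle point; optimal play is mixed.
Let Player I play a1 with probability p. Expected payoff against b1: (-10)p + 9(1−p) = −19p + 9; against b2: (-2)p + (-4)(1−p) = 2p − 4.
Setting these equal: −19p + 9 = 2p − 4 ⇒ −21p = -13 ⇒ p = 13/21, and the value is (-19)·(13/21) + 9 = -58/21.
For Player II: with q = P(b1), equating a1's and a2's payoffs gives −8q − 2 = 13q − 4 ⇒ q = 2/21.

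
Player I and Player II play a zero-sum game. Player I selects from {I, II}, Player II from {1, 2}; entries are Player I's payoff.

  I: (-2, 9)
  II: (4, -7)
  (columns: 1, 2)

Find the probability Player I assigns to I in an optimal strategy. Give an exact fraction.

1/2

Row minima: I → -2, II → -7; maximin = -2.
Column maxima: 1 → 4, 2 → 9; minimax = 4.
-2 ≠ 4, so there is no saddle point; optimal play is mixed.
Let Player I play I with probability p. Expected payoff against 1: (-2)p + 4(1−p) = −6p + 4; against 2: 9p + (-7)(1−p) = 16p − 7.
Setting these equal: −6p + 4 = 16p − 7 ⇒ −22p = -11 ⇒ p = 1/2, and the value is (-6)·(1/2) + 4 = 1.
For Player II: with q = P(1), equating I's and II's payoffs gives −11q + 9 = 11q − 7 ⇒ q = 8/11.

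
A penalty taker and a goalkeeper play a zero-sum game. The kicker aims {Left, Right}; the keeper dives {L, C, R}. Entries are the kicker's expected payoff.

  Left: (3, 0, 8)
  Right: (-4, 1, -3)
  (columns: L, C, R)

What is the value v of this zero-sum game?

Row minima: Left → 0, Right → -4; maximin = 0.
Column maxima: L → 3, C → 1, R → 8; minimax = 1.
0 ≠ 1, so there is no saddle point; optimal play is mixed.
R is strictly dominated by L (it gives the kicker strictly more in every row), so the keeper never plays it.
On the remaining 2×2 (Left, Right vs L, C):
Let the kicker play Left with probability p. Expected payoff against L: 3p + (-4)(1−p) = 7p − 4; against C: 0p + 1(1−p) = −p + 1.
Setting these equal: 7p − 4 = −p + 1 ⇒ 8p = 5 ⇒ p = 5/8, and the value is (7)·(5/8) − 4 = 3/8.
For the keeper: with q = P(L), equating Left's and Right's payoffs gives 3q = −5q + 1 ⇒ q = 1/8.

3/8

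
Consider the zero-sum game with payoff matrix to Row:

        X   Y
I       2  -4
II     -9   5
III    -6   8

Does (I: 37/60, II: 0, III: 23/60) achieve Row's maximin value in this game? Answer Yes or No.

No

Against X this mix gives (37/60)·2 + (23/60)·(-6) = -16/15.
Against Y this mix gives (37/60)·(-4) + (23/60)·8 = 3/5.
Column will play X, holding Row to -16/15. Shifting weight toward the row that does better against X would raise this floor (the equalizing mix achieves -2/5 against both X and Y), so the proposed strategy is not optimal.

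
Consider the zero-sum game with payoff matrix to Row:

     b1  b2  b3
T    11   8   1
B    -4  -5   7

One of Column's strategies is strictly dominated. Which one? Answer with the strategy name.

b1

b2 holds Row's payoff strictly below b1 in every row: 8 < 11, -5 < -4.
So b1 is strictly dominated for Column.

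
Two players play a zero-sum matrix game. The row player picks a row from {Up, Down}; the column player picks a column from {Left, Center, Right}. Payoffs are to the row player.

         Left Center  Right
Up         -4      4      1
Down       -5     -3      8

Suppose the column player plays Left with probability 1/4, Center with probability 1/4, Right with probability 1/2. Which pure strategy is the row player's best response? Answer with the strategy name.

Expected payoff of Up: (1/4)·(-4) + (1/4)·4 + (1/2)·1 = 1/2.
Expected payoff of Down: (1/4)·(-5) + (1/4)·(-3) + (1/2)·8 = 2.
The largest is 2, so the row player's best response is Down.

Down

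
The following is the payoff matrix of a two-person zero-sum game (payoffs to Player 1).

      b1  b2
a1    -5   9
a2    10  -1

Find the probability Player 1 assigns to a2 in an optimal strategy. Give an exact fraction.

Row minima: a1 → -5, a2 → -1; maximin = -1.
Column maxima: b1 → 10, b2 → 9; minimax = 9.
-1 ≠ 9, so there is no saddle point; optimal play is mixed.
Let Player 1 play a1 with probability p. Expected payoff against b1: (-5)p + 10(1−p) = −15p + 10; against b2: 9p + (-1)(1−p) = 10p − 1.
Setting these equal: −15p + 10 = 10p − 1 ⇒ −25p = -11 ⇒ p = 11/25, and the value is (-15)·(11/25) + 10 = 17/5.
For Player 2: with q = P(b1), equating a1's and a2's payoffs gives −14q + 9 = 11q − 1 ⇒ q = 2/5.

14/25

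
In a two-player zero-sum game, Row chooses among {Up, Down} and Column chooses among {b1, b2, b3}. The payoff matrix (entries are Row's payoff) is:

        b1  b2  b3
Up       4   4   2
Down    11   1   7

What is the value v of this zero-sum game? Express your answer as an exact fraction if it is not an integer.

13/4

Row minima: Up → 2, Down → 1; maximin = 2.
Column maxima: b1 → 11, b2 → 4, b3 → 7; minimax = 4.
2 ≠ 4, so there is no saddle point; optimal play is mixed.
b1 is strictly dominated by b3 (it gives Row strictly more in every row), so Column never plays it.
On the remaining 2×2 (Up, Down vs b2, b3):
Let Row play Up with probability p. Expected payoff against b2: 4p + 1(1−p) = 3p + 1; against b3: 2p + 7(1−p) = −5p + 7.
Setting these equal: 3p + 1 = −5p + 7 ⇒ 8p = 6 ⇒ p = 3/4, and the value is (3)·(3/4) + 1 = 13/4.
For Column: with q = P(b2), equating Up's and Down's payoffs gives 2q + 2 = −6q + 7 ⇒ q = 5/8.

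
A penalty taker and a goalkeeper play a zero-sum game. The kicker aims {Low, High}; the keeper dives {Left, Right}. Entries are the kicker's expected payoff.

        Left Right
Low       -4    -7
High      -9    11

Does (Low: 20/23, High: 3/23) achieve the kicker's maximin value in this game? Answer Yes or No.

Against Left this mix gives (20/23)·(-4) + (3/23)·(-9) = -107/23.
Against Right this mix gives (20/23)·(-7) + (3/23)·11 = -107/23.
All of the keeper's active replies (Left, Right) yield -107/23, and no column does worse for the kicker. The mix makes the keeper indifferent and guarantees -107/23, so it is optimal.

Yes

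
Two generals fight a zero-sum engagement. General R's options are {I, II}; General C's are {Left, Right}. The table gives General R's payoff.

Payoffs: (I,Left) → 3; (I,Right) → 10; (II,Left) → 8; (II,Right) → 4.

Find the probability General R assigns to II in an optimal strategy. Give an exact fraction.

Row minima: I → 3, II → 4; maximin = 4.
Column maxima: Left → 8, Right → 10; minimax = 8.
4 ≠ 8, so there is no saddle point; optimal play is mixed.
Let General R play I with probability p. Expected payoff against Left: 3p + 8(1−p) = −5p + 8; against Right: 10p + 4(1−p) = 6p + 4.
Setting these equal: −5p + 8 = 6p + 4 ⇒ −11p = -4 ⇒ p = 4/11, and the value is (-5)·(4/11) + 8 = 68/11.
For General C: with q = P(Left), equating I's and II's payoffs gives −7q + 10 = 4q + 4 ⇒ q = 6/11.

7/11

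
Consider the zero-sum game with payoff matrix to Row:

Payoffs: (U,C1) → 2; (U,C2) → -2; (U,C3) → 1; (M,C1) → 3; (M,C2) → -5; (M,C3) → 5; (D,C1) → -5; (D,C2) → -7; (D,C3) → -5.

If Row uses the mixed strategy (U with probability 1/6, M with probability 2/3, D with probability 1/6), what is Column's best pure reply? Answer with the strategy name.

C2

If Column plays C1, Row's expected payoff is (1/6)·2 + (2/3)·3 + (1/6)·(-5) = 3/2.
If Column plays C2, Row's expected payoff is (1/6)·(-2) + (2/3)·(-5) + (1/6)·(-7) = -29/6.
If Column plays C3, Row's expected payoff is (1/6)·1 + (2/3)·5 + (1/6)·(-5) = 8/3.
Column minimizes Row's payoff; the smallest is -29/6, so the best response is C2.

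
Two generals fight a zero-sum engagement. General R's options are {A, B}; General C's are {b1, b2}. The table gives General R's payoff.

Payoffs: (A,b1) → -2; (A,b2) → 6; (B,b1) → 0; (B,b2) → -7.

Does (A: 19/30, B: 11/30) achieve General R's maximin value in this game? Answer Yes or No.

No

Against b1 this mix gives (19/30)·(-2) + (11/30)·0 = -19/15.
Against b2 this mix gives (19/30)·6 + (11/30)·(-7) = 37/30.
General C will play b1, holding General R to -19/15. Shifting weight toward the row that does better against b1 would raise this floor (the equalizing mix achieves -14/15 against both b1 and b2), so the proposed strategy is not optimal.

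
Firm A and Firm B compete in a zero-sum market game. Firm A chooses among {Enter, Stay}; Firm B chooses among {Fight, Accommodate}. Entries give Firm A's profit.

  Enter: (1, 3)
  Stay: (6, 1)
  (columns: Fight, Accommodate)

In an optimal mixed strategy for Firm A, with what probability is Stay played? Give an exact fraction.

Row minima: Enter → 1, Stay → 1; maximin = 1.
Column maxima: Fight → 6, Accommodate → 3; minimax = 3.
1 ≠ 3, so there is no saddle point; optimal play is mixed.
Let Firm A play Enter with probability p. Expected payoff against Fight: 1p + 6(1−p) = −5p + 6; against Accommodate: 3p + 1(1−p) = 2p + 1.
Setting these equal: −5p + 6 = 2p + 1 ⇒ −7p = -5 ⇒ p = 5/7, and the value is (-5)·(5/7) + 6 = 17/7.
For Firm B: with q = P(Fight), equating Enter's and Stay's payoffs gives −2q + 3 = 5q + 1 ⇒ q = 2/7.

2/7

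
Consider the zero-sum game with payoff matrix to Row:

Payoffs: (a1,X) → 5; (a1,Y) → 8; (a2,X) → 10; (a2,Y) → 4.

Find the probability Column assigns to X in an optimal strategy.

4/9

Row minima: a1 → 5, a2 → 4; maximin = 5.
Column maxima: X → 10, Y → 8; minimax = 8.
5 ≠ 8, so there is no saddle point; optimal play is mixed.
Let Row play a1 with probability p. Expected payoff against X: 5p + 10(1−p) = −5p + 10; against Y: 8p + 4(1−p) = 4p + 4.
Setting these equal: −5p + 10 = 4p + 4 ⇒ −9p = -6 ⇒ p = 2/3, and the value is (-5)·(2/3) + 10 = 20/3.
For Column: with q = P(X), equating a1's and a2's payoffs gives −3q + 8 = 6q + 4 ⇒ q = 4/9.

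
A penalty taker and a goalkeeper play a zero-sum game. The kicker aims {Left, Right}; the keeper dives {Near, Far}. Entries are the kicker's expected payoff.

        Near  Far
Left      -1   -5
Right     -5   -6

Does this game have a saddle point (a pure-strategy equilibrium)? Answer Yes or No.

Row minima: Left → -5, Right → -6; maximin = -5.
Column maxima: Near → -1, Far → -5; minimax = -5.
maximin = minimax = -5, so a saddle point exists.

Yes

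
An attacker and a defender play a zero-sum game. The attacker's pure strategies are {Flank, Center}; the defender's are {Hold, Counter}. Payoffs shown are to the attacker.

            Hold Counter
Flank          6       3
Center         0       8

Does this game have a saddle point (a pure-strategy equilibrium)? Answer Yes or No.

Row minima: Flank → 3, Center → 0; maximin = 3.
Column maxima: Hold → 6, Counter → 8; minimax = 6.
3 ≠ 6, so no pure-strategy equilibrium exists.

No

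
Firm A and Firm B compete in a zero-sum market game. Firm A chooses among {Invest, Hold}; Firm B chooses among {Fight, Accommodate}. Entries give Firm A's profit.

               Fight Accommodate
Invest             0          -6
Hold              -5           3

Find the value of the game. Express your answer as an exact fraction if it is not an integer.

Row minima: Invest → -6, Hold → -5; maximin = -5.
Column maxima: Fight → 0, Accommodate → 3; minimax = 0.
-5 ≠ 0, so there is no saddle point; optimal play is mixed.
Let Firm A play Invest with probability p. Expected payoff against Fight: 0p + (-5)(1−p) = 5p − 5; against Accommodate: (-6)p + 3(1−p) = −9p + 3.
Setting these equal: 5p − 5 = −9p + 3 ⇒ 14p = 8 ⇒ p = 4/7, and the value is (5)·(4/7) − 5 = -15/7.
For Firm B: with q = P(Fight), equating Invest's and Hold's payoffs gives 6q − 6 = −8q + 3 ⇒ q = 9/14.

-15/7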